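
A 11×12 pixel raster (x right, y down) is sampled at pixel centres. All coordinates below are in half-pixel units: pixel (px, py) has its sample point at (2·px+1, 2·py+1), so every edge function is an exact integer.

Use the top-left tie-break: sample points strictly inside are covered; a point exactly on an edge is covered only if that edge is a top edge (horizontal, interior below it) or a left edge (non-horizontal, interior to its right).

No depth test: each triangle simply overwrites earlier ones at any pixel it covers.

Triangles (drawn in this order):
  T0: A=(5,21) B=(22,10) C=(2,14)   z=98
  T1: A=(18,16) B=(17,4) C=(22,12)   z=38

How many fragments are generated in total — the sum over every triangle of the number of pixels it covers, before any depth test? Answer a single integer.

T0:
  2·area = 152  (B↔C swapped to make it positive)
  edge (5, 21)→(2, 14): d=(-3,-7) top-left  bias=+0
  edge (2, 14)→(22, 10): d=(20,-4) top-left  bias=+0
  edge (22, 10)→(5, 21): d=(-17,11) right/bottom  bias=-1
    (8,5)@(17, 11): e=[114,0,38] → #  [on edge]
    (9,5)@(19, 11): e=[128,8,16] → #
    (10,5)@(21, 11): e=[142,16,-6] → ·
    (3,6)@(7, 13): e=[38,0,114] → #  [on edge]
    (4,6)@(9, 13): e=[52,8,92] → #
    (5,6)@(11, 13): e=[66,16,70] → #
    (6,6)@(13, 13): e=[80,24,48] → #
    (7,6)@(15, 13): e=[94,32,26] → #
    (9,6)@(19, 13): e=[122,48,-18] → ·
    (1,7)@(3, 15): e=[4,24,124] → #
    (2,7)@(5, 15): e=[18,32,102] → #
    (7,7)@(15, 15): e=[88,72,-8] → ·
    (2,10)@(5, 21): e=[0,152,0] → ·  [on edge]
  covered (20 px):
    · · · · · · · · · · ·
    · · · · · · · · · · ·
    · · · · · · · · · · ·
    · · · · · · · · · · ·
    · · · · · · · · · · ·
    · · · · · · · · # # ·
    · · · # # # # # # · ·
    · # # # # # # · · · ·
    · · # # # # · · · · ·
    · · # # · · · · · · ·
    · · · · · · · · · · ·
    · · · · · · · · · · ·
T1:
  2·area = 52
  edge (18, 16)→(17, 4): d=(-1,-12) top-left  bias=+0
  edge (17, 4)→(22, 12): d=(5,8) right/bottom  bias=-1
  edge (22, 12)→(18, 16): d=(-4,4) right/bottom  bias=-1
    (9,4)@(19, 9): e=[19,9,24] → #
    (10,4)@(21, 9): e=[43,-7,16] → ·
    (9,5)@(19, 11): e=[17,19,16] → #
    (10,5)@(21, 11): e=[41,3,8] → #
    (9,6)@(19, 13): e=[15,29,8] → #
    (10,6)@(21, 13): e=[39,13,0] → ·  [on edge]
    (9,7)@(19, 15): e=[13,39,0] → ·  [on edge]
    (8,8)@(17, 17): e=[-13,65,0] → ·  [on edge]
    (7,9)@(15, 19): e=[-39,91,0] → ·  [on edge]
    (6,10)@(13, 21): e=[-65,117,0] → ·  [on edge]
    (5,11)@(11, 23): e=[-91,143,0] → ·  [on edge]
  covered (4 px):
    · · · · · · · · · · ·
    · · · · · · · · · · ·
    · · · · · · · · · · ·
    · · · · · · · · · · ·
    · · · · · · · · · # ·
    · · · · · · · · · # #
    · · · · · · · · · # ·
    · · · · · · · · · · ·
    · · · · · · · · · · ·
    · · · · · · · · · · ·
    · · · · · · · · · · ·
    · · · · · · · · · · ·

Result: 24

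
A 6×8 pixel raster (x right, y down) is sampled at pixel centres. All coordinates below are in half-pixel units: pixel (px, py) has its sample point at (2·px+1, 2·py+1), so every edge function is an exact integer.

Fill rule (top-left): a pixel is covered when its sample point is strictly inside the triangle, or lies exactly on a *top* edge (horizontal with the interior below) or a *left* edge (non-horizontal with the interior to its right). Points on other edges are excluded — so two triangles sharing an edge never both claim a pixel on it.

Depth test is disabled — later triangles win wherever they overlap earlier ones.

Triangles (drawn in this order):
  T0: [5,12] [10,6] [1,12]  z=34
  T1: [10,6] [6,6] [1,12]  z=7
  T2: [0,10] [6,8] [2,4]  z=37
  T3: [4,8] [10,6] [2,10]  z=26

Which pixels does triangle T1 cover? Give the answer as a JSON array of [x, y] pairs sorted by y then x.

T0:
  2·area = 24  (B↔C swapped to make it positive)
  edge (5, 12)→(1, 12): d=(-4,0) right/bottom  bias=-1
  edge (1, 12)→(10, 6): d=(9,-6) top-left  bias=+0
  edge (10, 6)→(5, 12): d=(-5,6) right/bottom  bias=-1
    (4,3)@(9, 7): e=[20,3,1] → #
    (5,3)@(11, 7): e=[20,15,-11] → ·
    (3,4)@(7, 9): e=[12,9,3] → #
    (4,4)@(9, 9): e=[12,21,-9] → ·
    (1,5)@(3, 11): e=[4,3,17] → #
    (2,5)@(5, 11): e=[4,15,5] → #
    (3,5)@(7, 11): e=[4,27,-7] → ·
    (1,6)@(3, 13): e=[-4,21,7] → ·
    (2,6)@(5, 13): e=[-4,33,-5] → ·
  covered (4 px):
    · · · · · ·
    · · · · · ·
    · · · · · ·
    · · · · # ·
    · · · # · ·
    · # # · · ·
    · · · · · ·
    · · · · · ·
T1:
  2·area = 24  (B↔C swapped to make it positive)
  edge (10, 6)→(1, 12): d=(-9,6) right/bottom  bias=-1
  edge (1, 12)→(6, 6): d=(5,-6) top-left  bias=+0
  edge (6, 6)→(10, 6): d=(4,0) top-left  bias=+0
    (3,3)@(7, 7): e=[9,11,4] → #
    (4,3)@(9, 7): e=[-3,23,4] → ·
    (2,4)@(5, 9): e=[3,9,12] → #
    (3,4)@(7, 9): e=[-9,21,12] → ·
    (2,5)@(5, 11): e=[-15,19,20] → ·
  covered (2 px):
    · · · · · ·
    · · · · · ·
    · · · · · ·
    · · · # · ·
    · · # · · ·
    · · · · · ·
    · · · · · ·
    · · · · · ·
T2:
  2·area = 32  (B↔C swapped to make it positive)
  edge (0, 10)→(2, 4): d=(2,-6) top-left  bias=+0
  edge (2, 4)→(6, 8): d=(4,4) right/bottom  bias=-1
  edge (6, 8)→(0, 10): d=(-6,2) right/bottom  bias=-1
    (1,0)@(3, 1): e=[0,-16,48] → ·  [on edge]
    (0,1)@(1, 3): e=[-8,0,40] → ·  [on edge]
    (1,2)@(3, 5): e=[8,0,24] → ·  [on edge]
    (0,3)@(1, 7): e=[0,16,16] → #  [on edge]
    (1,3)@(3, 7): e=[12,8,12] → #
    (2,3)@(5, 7): e=[24,0,8] → ·  [on edge]
    (4,3)@(9, 7): e=[48,-16,0] → ·  [on edge]
    (0,4)@(1, 9): e=[4,24,4] → #
    (1,4)@(3, 9): e=[16,16,0] → ·  [on edge]
    (3,4)@(7, 9): e=[40,0,-8] → ·  [on edge]
    (0,5)@(1, 11): e=[8,32,-8] → ·
    (4,5)@(9, 11): e=[56,0,-24] → ·  [on edge]
    (5,6)@(11, 13): e=[72,0,-40] → ·  [on edge]
  covered (3 px):
    · · · · · ·
    · · · · · ·
    · · · · · ·
    # # · · · ·
    # · · · · ·
    · · · · · ·
    · · · · · ·
    · · · · · ·
T3:
  2·area = 8
  edge (4, 8)→(10, 6): d=(6,-2) top-left  bias=+0
  edge (10, 6)→(2, 10): d=(-8,4) right/bottom  bias=-1
  edge (2, 10)→(4, 8): d=(2,-2) top-left  bias=+0
    (5,0)@(11, 1): e=[-28,36,0] → ·  [on edge]
    (4,1)@(9, 3): e=[-20,28,0] → ·  [on edge]
    (3,2)@(7, 5): e=[-12,20,0] → ·  [on edge]
    (2,3)@(5, 7): e=[-4,12,0] → ·  [on edge]
    (3,3)@(7, 7): e=[0,4,4] → #  [on edge]
    (4,3)@(9, 7): e=[4,-4,8] → ·
    (0,4)@(1, 9): e=[0,12,-4] → ·  [on edge]
    (1,4)@(3, 9): e=[4,4,0] → #  [on edge]
    (2,4)@(5, 9): e=[8,-4,4] → ·
    (3,4)@(7, 9): e=[12,-12,8] → ·
    (0,5)@(1, 11): e=[12,-4,0] → ·  [on edge]
    (1,5)@(3, 11): e=[16,-12,4] → ·
  covered (2 px):
    · · · · · ·
    · · · · · ·
    · · · · · ·
    · · · # · ·
    · # · · · ·
    · · · · · ·
    · · · · · ·
    · · · · · ·

Result: [[3,3],[2,4]]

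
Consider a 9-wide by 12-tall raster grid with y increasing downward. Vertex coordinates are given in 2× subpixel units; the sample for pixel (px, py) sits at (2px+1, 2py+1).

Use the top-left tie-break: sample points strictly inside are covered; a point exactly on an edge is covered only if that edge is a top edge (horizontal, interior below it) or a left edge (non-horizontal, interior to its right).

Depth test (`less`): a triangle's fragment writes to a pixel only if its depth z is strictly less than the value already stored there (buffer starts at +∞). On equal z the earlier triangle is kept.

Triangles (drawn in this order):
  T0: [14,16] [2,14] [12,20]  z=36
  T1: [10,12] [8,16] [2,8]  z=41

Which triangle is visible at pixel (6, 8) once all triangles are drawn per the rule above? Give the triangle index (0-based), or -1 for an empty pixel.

T0:
  2·area = 52  (B↔C swapped to make it positive)
  edge (14, 16)→(12, 20): d=(-2,4) right/bottom  bias=-1
  edge (12, 20)→(2, 14): d=(-10,-6) top-left  bias=+0
  edge (2, 14)→(14, 16): d=(12,2) right/bottom  bias=-1
    (2,7)@(5, 15): e=[38,8,6] → #
    (3,7)@(7, 15): e=[30,20,2] → #
    (4,7)@(9, 15): e=[22,32,-2] → ·
    (2,8)@(5, 17): e=[34,-12,30] → ·
    (3,8)@(7, 17): e=[26,0,26] → #  [on edge]
    (4,8)@(9, 17): e=[18,12,22] → #
    (5,8)@(11, 17): e=[10,24,18] → #
    (6,8)@(13, 17): e=[2,36,14] → #
    (7,8)@(15, 17): e=[-6,48,10] → ·
    (3,9)@(7, 19): e=[22,-20,50] → ·
    (4,9)@(9, 19): e=[14,-8,46] → ·
    (5,9)@(11, 19): e=[6,4,42] → #
    (8,11)@(17, 23): e=[-26,0,78] → ·  [on edge]
  covered (7 px):
    · · · · · · · · ·
    · · · · · · · · ·
    · · · · · · · · ·
    · · · · · · · · ·
    · · · · · · · · ·
    · · · · · · · · ·
    · · · · · · · · ·
    · · # # · · · · ·
    · · · # # # # · ·
    · · · · · # · · ·
    · · · · · · · · ·
    · · · · · · · · ·
T1:
  2·area = 40
  edge (10, 12)→(8, 16): d=(-2,4) right/bottom  bias=-1
  edge (8, 16)→(2, 8): d=(-6,-8) top-left  bias=+0
  edge (2, 8)→(10, 12): d=(8,4) right/bottom  bias=-1
    (1,4)@(3, 9): e=[34,2,4] → #
    (2,4)@(5, 9): e=[26,18,-4] → ·
    (1,5)@(3, 11): e=[30,-10,20] → ·
    (2,5)@(5, 11): e=[22,6,12] → #
    (3,5)@(7, 11): e=[14,22,4] → #
    (4,5)@(9, 11): e=[6,38,-4] → ·
    (2,6)@(5, 13): e=[18,-6,28] → ·
    (3,6)@(7, 13): e=[10,10,20] → #
    (4,6)@(9, 13): e=[2,26,12] → #
    (5,6)@(11, 13): e=[-6,42,4] → ·
    (3,7)@(7, 15): e=[6,-2,36] → ·
    (4,7)@(9, 15): e=[-2,14,28] → ·
  covered (5 px):
    · · · · · · · · ·
    · · · · · · · · ·
    · · · · · · · · ·
    · · · · · · · · ·
    · # · · · · · · ·
    · · # # · · · · ·
    · · · # # · · · ·
    · · · · · · · · ·
    · · · · · · · · ·
    · · · · · · · · ·
    · · · · · · · · ·
    · · · · · · · · ·

Z-buffer (winner per pixel, '.' = empty):
  . . . . . . . . .
  . . . . . . . . .
  . . . . . . . . .
  . . . . . . . . .
  . 1 . . . . . . .
  . . 1 1 . . . . .
  . . . 1 1 . . . .
  . . 0 0 . . . . .
  . . . 0 0 0 0 . .
  . . . . . 0 . . .
  . . . . . . . . .
  . . . . . . . . .

Result: 0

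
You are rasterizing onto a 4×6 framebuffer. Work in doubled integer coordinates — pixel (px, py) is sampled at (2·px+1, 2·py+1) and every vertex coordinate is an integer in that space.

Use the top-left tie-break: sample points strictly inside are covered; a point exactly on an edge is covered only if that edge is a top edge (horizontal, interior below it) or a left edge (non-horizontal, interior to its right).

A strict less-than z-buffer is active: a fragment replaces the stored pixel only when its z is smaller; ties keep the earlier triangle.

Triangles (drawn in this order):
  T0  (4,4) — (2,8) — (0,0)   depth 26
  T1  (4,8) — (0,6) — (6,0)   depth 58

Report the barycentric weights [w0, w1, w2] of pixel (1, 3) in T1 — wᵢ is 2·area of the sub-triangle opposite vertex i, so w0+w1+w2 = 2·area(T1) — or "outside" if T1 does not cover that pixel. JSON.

T0:
  2·area = 24
  edge (4, 4)→(2, 8): d=(-2,4) right/bottom  bias=-1
  edge (2, 8)→(0, 0): d=(-2,-8) top-left  bias=+0
  edge (0, 0)→(4, 4): d=(4,4) right/bottom  bias=-1
    (0,0)@(1, 1): e=[18,6,0] → ·  [on edge]
    (0,1)@(1, 3): e=[14,2,8] → #
    (1,1)@(3, 3): e=[6,18,0] → ·  [on edge]
    (0,2)@(1, 5): e=[10,-2,16] → ·
    (1,2)@(3, 5): e=[2,14,8] → #
    (2,2)@(5, 5): e=[-6,30,0] → ·  [on edge]
    (1,3)@(3, 7): e=[-2,10,16] → ·
    (3,3)@(7, 7): e=[-18,42,0] → ·  [on edge]
  covered (2 px):
    · · · ·
    # · · ·
    · # · ·
    · · · ·
    · · · ·
    · · · ·
T1:
  2·area = 36
  edge (4, 8)→(0, 6): d=(-4,-2) top-left  bias=+0
  edge (0, 6)→(6, 0): d=(6,-6) top-left  bias=+0
  edge (6, 0)→(4, 8): d=(-2,8) right/bottom  bias=-1
    (2,0)@(5, 1): e=[30,0,6] → #  [on edge]
    (3,0)@(7, 1): e=[34,12,-10] → ·
    (1,1)@(3, 3): e=[18,0,18] → #  [on edge]
    (3,1)@(7, 3): e=[26,24,-14] → ·
    (0,2)@(1, 5): e=[6,0,30] → #  [on edge]
    (2,2)@(5, 5): e=[14,24,-2] → ·
    (0,3)@(1, 7): e=[-2,12,26] → ·
    (1,3)@(3, 7): e=[2,24,10] → #
    (2,3)@(5, 7): e=[6,36,-6] → ·
    (1,4)@(3, 9): e=[-6,36,6] → ·
  covered (6 px):
    · · # ·
    · # # ·
    # # · ·
    · # · ·
    · · · ·
    · · · ·

Answer: [24,10,2]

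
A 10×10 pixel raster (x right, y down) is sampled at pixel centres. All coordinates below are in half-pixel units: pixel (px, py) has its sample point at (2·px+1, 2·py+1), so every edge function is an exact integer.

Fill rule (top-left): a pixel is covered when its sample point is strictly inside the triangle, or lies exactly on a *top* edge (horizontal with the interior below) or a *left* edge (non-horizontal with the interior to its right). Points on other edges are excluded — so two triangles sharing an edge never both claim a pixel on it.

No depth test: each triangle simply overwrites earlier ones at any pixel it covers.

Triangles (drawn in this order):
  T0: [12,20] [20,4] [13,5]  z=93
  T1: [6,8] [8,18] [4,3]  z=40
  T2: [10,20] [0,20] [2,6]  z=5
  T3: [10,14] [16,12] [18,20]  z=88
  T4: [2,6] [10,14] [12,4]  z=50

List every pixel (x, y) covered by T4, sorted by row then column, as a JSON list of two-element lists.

T0:
  2·area = 104  (B↔C swapped to make it positive)
  edge (12, 20)→(13, 5): d=(1,-15) top-left  bias=+0
  edge (13, 5)→(20, 4): d=(7,-1) top-left  bias=+0
  edge (20, 4)→(12, 20): d=(-8,16) right/bottom  bias=-1
    (6,2)@(13, 5): e=[0,0,104] → #  [on edge]
    (7,2)@(15, 5): e=[30,2,72] → #
    (8,2)@(17, 5): e=[60,4,40] → #
    (9,2)@(19, 5): e=[90,6,8] → #
    (6,3)@(13, 7): e=[2,14,88] → #
    (9,3)@(19, 7): e=[92,20,-8] → ·
    (6,4)@(13, 9): e=[4,28,72] → #
    (9,4)@(19, 9): e=[94,34,-24] → ·
    (6,5)@(13, 11): e=[6,42,56] → #
    (8,5)@(17, 11): e=[66,46,-8] → ·
    (6,6)@(13, 13): e=[8,56,40] → #
    (8,6)@(17, 13): e=[68,60,-24] → ·
  covered (16 px):
    · · · · · · · · · ·
    · · · · · · · · · ·
    · · · · · · # # # #
    · · · · · · # # # ·
    · · · · · · # # # ·
    · · · · · · # # · ·
    · · · · · · # # · ·
    · · · · · · # · · ·
    · · · · · · # · · ·
    · · · · · · · · · ·
T1:
  2·area = 10
  edge (6, 8)→(8, 18): d=(2,10) right/bottom  bias=-1
  edge (8, 18)→(4, 3): d=(-4,-15) top-left  bias=+0
  edge (4, 3)→(6, 8): d=(2,5) right/bottom  bias=-1
    (2,1)@(5, 3): e=[0,15,-5] → ·  [on edge]
    (3,6)@(7, 13): e=[0,5,5] → ·  [on edge]
  covered (0 px):
    · · · · · · · · · ·
    · · · · · · · · · ·
    · · · · · · · · · ·
    · · · · · · · · · ·
    · · · · · · · · · ·
    · · · · · · · · · ·
    · · · · · · · · · ·
    · · · · · · · · · ·
    · · · · · · · · · ·
    · · · · · · · · · ·
T2:
  2·area = 140
  edge (10, 20)→(0, 20): d=(-10,0) right/bottom  bias=-1
  edge (0, 20)→(2, 6): d=(2,-14) top-left  bias=+0
  edge (2, 6)→(10, 20): d=(8,14) right/bottom  bias=-1
    (1,4)@(3, 9): e=[110,20,10] → #
    (2,4)@(5, 9): e=[110,48,-18] → ·
    (1,5)@(3, 11): e=[90,24,26] → #
    (2,5)@(5, 11): e=[90,52,-2] → ·
    (0,6)@(1, 13): e=[70,0,70] → #  [on edge]
    (2,6)@(5, 13): e=[70,56,14] → #
    (3,6)@(7, 13): e=[70,84,-14] → ·
    (0,7)@(1, 15): e=[50,4,86] → #
    (3,7)@(7, 15): e=[50,88,2] → #
    (4,7)@(9, 15): e=[50,116,-26] → ·
    (0,8)@(1, 17): e=[30,8,102] → #
    (4,8)@(9, 17): e=[30,120,-10] → ·
  covered (18 px):
    · · · · · · · · · ·
    · · · · · · · · · ·
    · · · · · · · · · ·
    · · · · · · · · · ·
    · # · · · · · · · ·
    · # · · · · · · · ·
    # # # · · · · · · ·
    # # # # · · · · · ·
    # # # # · · · · · ·
    # # # # # · · · · ·
T3:
  2·area = 52
  edge (10, 14)→(16, 12): d=(6,-2) top-left  bias=+0
  edge (16, 12)→(18, 20): d=(2,8) right/bottom  bias=-1
  edge (18, 20)→(10, 14): d=(-8,-6) top-left  bias=+0
    (9,5)@(19, 11): e=[0,-26,78] → ·  [on edge]
    (6,6)@(13, 13): e=[0,26,26] → #  [on edge]
    (7,6)@(15, 13): e=[4,10,38] → #
    (8,6)@(17, 13): e=[8,-6,50] → ·
    (3,7)@(7, 15): e=[0,78,-26] → ·  [on edge]
    (6,7)@(13, 15): e=[12,30,10] → #
    (8,7)@(17, 15): e=[20,-2,34] → ·
    (0,8)@(1, 17): e=[0,130,-78] → ·  [on edge]
    (6,8)@(13, 17): e=[24,34,-6] → ·
    (7,8)@(15, 17): e=[28,18,6] → #
    (8,8)@(17, 17): e=[32,2,18] → #
    (9,8)@(19, 17): e=[36,-14,30] → ·
  covered (7 px):
    · · · · · · · · · ·
    · · · · · · · · · ·
    · · · · · · · · · ·
    · · · · · · · · · ·
    · · · · · · · · · ·
    · · · · · · · · · ·
    · · · · · · # # · ·
    · · · · · · # # · ·
    · · · · · · · # # ·
    · · · · · · · · # ·
T4:
  2·area = 96  (B↔C swapped to make it positive)
  edge (2, 6)→(12, 4): d=(10,-2) top-left  bias=+0
  edge (12, 4)→(10, 14): d=(-2,10) right/bottom  bias=-1
  edge (10, 14)→(2, 6): d=(-8,-8) top-left  bias=+0
    (8,1)@(17, 3): e=[0,-48,144] → ·  [on edge]
    (0,2)@(1, 5): e=[-12,108,0] → ·  [on edge]
    (3,2)@(7, 5): e=[0,48,48] → #  [on edge]
    (4,2)@(9, 5): e=[4,28,64] → #
    (5,2)@(11, 5): e=[8,8,80] → #
    (6,2)@(13, 5): e=[12,-12,96] → ·
    (1,3)@(3, 7): e=[12,84,0] → #  [on edge]
    (2,3)@(5, 7): e=[16,64,16] → #
    (6,3)@(13, 7): e=[32,-16,80] → ·
    (1,4)@(3, 9): e=[32,80,-16] → ·
    (2,4)@(5, 9): e=[36,60,0] → #  [on edge]
    (5,4)@(11, 9): e=[48,0,48] → ·  [on edge]
    (3,5)@(7, 11): e=[60,36,0] → #  [on edge]
    (4,6)@(9, 13): e=[84,12,0] → #  [on edge]
    (5,7)@(11, 15): e=[108,-12,0] → ·  [on edge]
    (6,8)@(13, 17): e=[132,-36,0] → ·  [on edge]
    (4,9)@(9, 19): e=[144,0,-48] → ·  [on edge]
    (7,9)@(15, 19): e=[156,-60,0] → ·  [on edge]
  covered (14 px):
    · · · · · · · · · ·
    · · · · · · · · · ·
    · · · # # # · · · ·
    · # # # # # · · · ·
    · · # # # · · · · ·
    · · · # # · · · · ·
    · · · · # · · · · ·
    · · · · · · · · · ·
    · · · · · · · · · ·
    · · · · · · · · · ·

Answer: [[3,2],[4,2],[5,2],[1,3],[2,3],[3,3],[4,3],[5,3],[2,4],[3,4],[4,4],[3,5],[4,5],[4,6]]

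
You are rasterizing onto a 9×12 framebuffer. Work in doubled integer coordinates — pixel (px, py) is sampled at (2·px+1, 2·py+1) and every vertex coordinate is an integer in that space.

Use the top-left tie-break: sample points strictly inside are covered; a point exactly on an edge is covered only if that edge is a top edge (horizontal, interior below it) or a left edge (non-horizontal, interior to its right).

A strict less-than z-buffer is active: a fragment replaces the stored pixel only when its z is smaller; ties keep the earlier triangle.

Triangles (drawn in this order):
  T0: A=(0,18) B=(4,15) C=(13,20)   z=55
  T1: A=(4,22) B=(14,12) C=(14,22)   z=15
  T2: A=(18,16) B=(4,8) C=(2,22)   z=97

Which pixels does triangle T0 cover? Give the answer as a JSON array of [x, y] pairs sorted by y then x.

T0:
  2·area = 47
  edge (0, 18)→(4, 15): d=(4,-3) top-left  bias=+0
  edge (4, 15)→(13, 20): d=(9,5) right/bottom  bias=-1
  edge (13, 20)→(0, 18): d=(-13,-2) top-left  bias=+0
    (1,8)@(3, 17): e=[5,23,19] → #
    (2,8)@(5, 17): e=[11,13,23] → #
    (3,8)@(7, 17): e=[17,3,27] → #
    (4,8)@(9, 17): e=[23,-7,31] → ·
    (1,9)@(3, 19): e=[13,41,-7] → ·
    (2,9)@(5, 19): e=[19,31,-3] → ·
    (3,9)@(7, 19): e=[25,21,1] → #
    (4,9)@(9, 19): e=[31,11,5] → #
    (5,9)@(11, 19): e=[37,1,9] → #
    (6,9)@(13, 19): e=[43,-9,13] → ·
    (3,10)@(7, 21): e=[33,39,-25] → ·
    (4,10)@(9, 21): e=[39,29,-21] → ·
  covered (6 px):
    · · · · · · · · ·
    · · · · · · · · ·
    · · · · · · · · ·
    · · · · · · · · ·
    · · · · · · · · ·
    · · · · · · · · ·
    · · · · · · · · ·
    · · · · · · · · ·
    · # # # · · · · ·
    · · · # # # · · ·
    · · · · · · · · ·
    · · · · · · · · ·
T1:
  2·area = 100
  edge (4, 22)→(14, 12): d=(10,-10) top-left  bias=+0
  edge (14, 12)→(14, 22): d=(0,10) right/bottom  bias=-1
  edge (14, 22)→(4, 22): d=(-10,0) right/bottom  bias=-1
    (8,4)@(17, 9): e=[0,-30,130] → ·  [on edge]
    (7,5)@(15, 11): e=[0,-10,110] → ·  [on edge]
    (6,6)@(13, 13): e=[0,10,90] → #  [on edge]
    (7,6)@(15, 13): e=[20,-10,90] → ·
    (5,7)@(11, 15): e=[0,30,70] → #  [on edge]
    (7,7)@(15, 15): e=[40,-10,70] → ·
    (4,8)@(9, 17): e=[0,50,50] → #  [on edge]
    (7,8)@(15, 17): e=[60,-10,50] → ·
    (3,9)@(7, 19): e=[0,70,30] → #  [on edge]
    (7,9)@(15, 19): e=[80,-10,30] → ·
    (2,10)@(5, 21): e=[0,90,10] → #  [on edge]
    (7,10)@(15, 21): e=[100,-10,10] → ·
    (1,11)@(3, 23): e=[0,110,-10] → ·  [on edge]
  covered (15 px):
    · · · · · · · · ·
    · · · · · · · · ·
    · · · · · · · · ·
    · · · · · · · · ·
    · · · · · · · · ·
    · · · · · · · · ·
    · · · · · · # · ·
    · · · · · # # · ·
    · · · · # # # · ·
    · · · # # # # · ·
    · · # # # # # · ·
    · · · · · · · · ·
T2:
  2·area = 212  (B↔C swapped to make it positive)
  edge (18, 16)→(2, 22): d=(-16,6) right/bottom  bias=-1
  edge (2, 22)→(4, 8): d=(2,-14) top-left  bias=+0
  edge (4, 8)→(18, 16): d=(14,8) right/bottom  bias=-1
    (2,0)@(5, 1): e=[318,0,-106] → ·  [on edge]
    (2,4)@(5, 9): e=[190,16,6] → #
    (3,4)@(7, 9): e=[178,44,-10] → ·
    (2,5)@(5, 11): e=[158,20,34] → #
    (3,5)@(7, 11): e=[146,48,18] → #
    (4,5)@(9, 11): e=[134,76,2] → #
    (5,5)@(11, 11): e=[122,104,-14] → ·
    (2,6)@(5, 13): e=[126,24,62] → #
    (5,6)@(11, 13): e=[90,108,14] → #
    (6,6)@(13, 13): e=[78,136,-2] → ·
    (1,7)@(3, 15): e=[106,0,106] → #  [on edge]
    (6,7)@(13, 15): e=[46,140,26] → #
  covered (27 px):
    · · · · · · · · ·
    · · · · · · · · ·
    · · · · · · · · ·
    · · · · · · · · ·
    · · # · · · · · ·
    · · # # # · · · ·
    · · # # # # · · ·
    · # # # # # # # ·
    · # # # # # # # ·
    · # # # # · · · ·
    · # · · · · · · ·
    · · · · · · · · ·

Result: [[1,8],[2,8],[3,8],[3,9],[4,9],[5,9]]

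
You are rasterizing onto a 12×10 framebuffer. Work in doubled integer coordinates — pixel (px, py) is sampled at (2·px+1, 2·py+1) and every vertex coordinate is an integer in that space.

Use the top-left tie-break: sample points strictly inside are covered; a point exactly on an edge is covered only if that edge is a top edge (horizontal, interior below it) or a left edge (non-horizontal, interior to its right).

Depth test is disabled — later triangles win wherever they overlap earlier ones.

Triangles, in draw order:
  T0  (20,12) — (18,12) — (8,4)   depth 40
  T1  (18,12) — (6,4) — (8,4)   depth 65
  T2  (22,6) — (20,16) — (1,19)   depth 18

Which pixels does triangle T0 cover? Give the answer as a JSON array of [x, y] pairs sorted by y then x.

T0:
  2·area = 16
  edge (20, 12)→(18, 12): d=(-2,0) right/bottom  bias=-1
  edge (18, 12)→(8, 4): d=(-10,-8) top-left  bias=+0
  edge (8, 4)→(20, 12): d=(12,8) right/bottom  bias=-1
    (7,4)@(15, 9): e=[6,6,4] → █
    (8,4)@(17, 9): e=[6,22,-12] → ·
    (7,5)@(15, 11): e=[2,-14,28] → ·
    (8,5)@(17, 11): e=[2,2,12] → █
    (9,5)@(19, 11): e=[2,18,-4] → ·
    (8,6)@(17, 13): e=[-2,-18,36] → ·
  covered (2 px):
    · · · · · · · · · · · ·
    · · · · · · · · · · · ·
    · · · · · · · · · · · ·
    · · · · · · · · · · · ·
    · · · · · · · █ · · · ·
    · · · · · · · · █ · · ·
    · · · · · · · · · · · ·
    · · · · · · · · · · · ·
    · · · · · · · · · · · ·
    · · · · · · · · · · · ·
T1:
  2·area = 16
  edge (18, 12)→(6, 4): d=(-12,-8) top-left  bias=+0
  edge (6, 4)→(8, 4): d=(2,0) top-left  bias=+0
  edge (8, 4)→(18, 12): d=(10,8) right/bottom  bias=-1
    (4,2)@(9, 5): e=[12,2,2] → █
    (5,2)@(11, 5): e=[28,2,-14] → ·
    (4,3)@(9, 7): e=[-12,6,22] → ·
    (5,3)@(11, 7): e=[4,6,6] → █
    (6,3)@(13, 7): e=[20,6,-10] → ·
    (5,4)@(11, 9): e=[-20,10,26] → ·
  covered (2 px):
    · · · · · · · · · · · ·
    · · · · · · · · · · · ·
    · · · · █ · · · · · · ·
    · · · · · █ · · · · · ·
    · · · · · · · · · · · ·
    · · · · · · · · · · · ·
    · · · · · · · · · · · ·
    · · · · · · · · · · · ·
    · · · · · · · · · · · ·
    · · · · · · · · · · · ·
T2:
  2·area = 184
  edge (22, 6)→(20, 16): d=(-2,10) right/bottom  bias=-1
  edge (20, 16)→(1, 19): d=(-19,3) right/bottom  bias=-1
  edge (1, 19)→(22, 6): d=(21,-13) top-left  bias=+0
    (11,0)@(23, 1): e=[0,276,-92] → ·  [on edge]
    (10,3)@(21, 7): e=[8,168,8] → █
    (11,3)@(23, 7): e=[-12,162,34] → ·
    (9,4)@(19, 9): e=[24,136,24] → █
    (11,4)@(23, 9): e=[-16,124,76] → ·
    (7,5)@(15, 11): e=[60,110,14] → █
    (8,5)@(17, 11): e=[40,104,40] → █
    (10,5)@(21, 11): e=[0,92,92] → ·  [on edge]
    (5,6)@(11, 13): e=[96,84,4] → █
    (6,6)@(13, 13): e=[76,78,30] → █
    (10,6)@(21, 13): e=[-4,54,134] → ·
    (4,7)@(9, 15): e=[112,52,20] → █
    (0,9)@(1, 19): e=[184,0,0] → ·  [on edge]
  covered (22 px):
    · · · · · · · · · · · ·
    · · · · · · · · · · · ·
    · · · · · · · · · · · ·
    · · · · · · · · · · █ ·
    · · · · · · · · · █ █ ·
    · · · · · · · █ █ █ · ·
    · · · · · █ █ █ █ █ · ·
    · · · · █ █ █ █ █ █ · ·
    · · █ █ █ █ █ · · · · ·
    · · · · · · · · · · · ·

Answer: [[7,4],[8,5]]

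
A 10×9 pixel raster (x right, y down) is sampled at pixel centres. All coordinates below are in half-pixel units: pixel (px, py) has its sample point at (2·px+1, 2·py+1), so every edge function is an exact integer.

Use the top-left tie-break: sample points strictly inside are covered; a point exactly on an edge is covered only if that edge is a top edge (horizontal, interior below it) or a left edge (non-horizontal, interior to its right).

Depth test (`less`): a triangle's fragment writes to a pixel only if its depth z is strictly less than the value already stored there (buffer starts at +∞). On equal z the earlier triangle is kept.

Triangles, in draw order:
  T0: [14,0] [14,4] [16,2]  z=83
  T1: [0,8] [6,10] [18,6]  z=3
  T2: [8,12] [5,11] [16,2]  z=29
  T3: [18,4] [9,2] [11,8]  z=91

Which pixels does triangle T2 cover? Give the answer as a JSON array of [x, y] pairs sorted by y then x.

T0:
  2·area = 8  (B↔C swapped to make it positive)
  edge (14, 0)→(16, 2): d=(2,2) right/bottom  bias=-1
  edge (16, 2)→(14, 4): d=(-2,2) right/bottom  bias=-1
  edge (14, 4)→(14, 0): d=(0,-4) top-left  bias=+0
    (7,0)@(15, 1): e=[0,4,4] → .  [on edge]
    (8,0)@(17, 1): e=[-4,0,12] → .  [on edge]
    (7,1)@(15, 3): e=[4,0,4] → .  [on edge]
    (8,1)@(17, 3): e=[0,-4,12] → .  [on edge]
    (6,2)@(13, 5): e=[12,0,-4] → .  [on edge]
    (9,2)@(19, 5): e=[0,-12,20] → .  [on edge]
    (5,3)@(11, 7): e=[20,0,-12] → .  [on edge]
    (4,4)@(9, 9): e=[28,0,-20] → .  [on edge]
    (3,5)@(7, 11): e=[36,0,-28] → .  [on edge]
    (2,6)@(5, 13): e=[44,0,-36] → .  [on edge]
    (1,7)@(3, 15): e=[52,0,-44] → .  [on edge]
    (0,8)@(1, 17): e=[60,0,-52] → .  [on edge]
  covered (0 px):
    . . . . . . . . . .
    . . . . . . . . . .
    . . . . . . . . . .
    . . . . . . . . . .
    . . . . . . . . . .
    . . . . . . . . . .
    . . . . . . . . . .
    . . . . . . . . . .
    . . . . . . . . . .
T1:
  2·area = 48  (B↔C swapped to make it positive)
  edge (0, 8)→(18, 6): d=(18,-2) top-left  bias=+0
  edge (18, 6)→(6, 10): d=(-12,4) right/bottom  bias=-1
  edge (6, 10)→(0, 8): d=(-6,-2) top-left  bias=+0
    (4,3)@(9, 7): e=[0,24,24] → X  [on edge]
    (5,3)@(11, 7): e=[4,16,28] → X
    (6,3)@(13, 7): e=[8,8,32] → X
    (7,3)@(15, 7): e=[12,0,36] → .  [on edge]
    (1,4)@(3, 9): e=[24,24,0] → X  [on edge]
    (2,4)@(5, 9): e=[28,16,4] → X
    (3,4)@(7, 9): e=[32,8,8] → X
    (4,4)@(9, 9): e=[36,0,12] → .  [on edge]
    (5,4)@(11, 9): e=[40,-8,16] → .
    (6,4)@(13, 9): e=[44,-16,20] → .
    (1,5)@(3, 11): e=[60,0,-12] → .  [on edge]
    (2,5)@(5, 11): e=[64,-8,-8] → .
    (4,5)@(9, 11): e=[72,-24,0] → .  [on edge]
    (7,6)@(15, 13): e=[120,-72,0] → .  [on edge]
  covered (6 px):
    . . . . . . . . . .
    . . . . . . . . . .
    . . . . . . . . . .
    . . . . X X X . . .
    . X X X . . . . . .
    . . . . . . . . . .
    . . . . . . . . . .
    . . . . . . . . . .
    . . . . . . . . . .
T2:
  2·area = 38
  edge (8, 12)→(5, 11): d=(-3,-1) top-left  bias=+0
  edge (5, 11)→(16, 2): d=(11,-9) top-left  bias=+0
  edge (16, 2)→(8, 12): d=(-8,10) right/bottom  bias=-1
    (7,1)@(15, 3): e=[34,2,2] → X
    (8,1)@(17, 3): e=[36,20,-18] → .
    (6,2)@(13, 5): e=[26,6,6] → X
    (7,2)@(15, 5): e=[28,24,-14] → .
    (5,3)@(11, 7): e=[18,10,10] → X
    (6,3)@(13, 7): e=[20,28,-10] → .
    (4,4)@(9, 9): e=[10,14,14] → X
    (5,4)@(11, 9): e=[12,32,-6] → .
    (2,5)@(5, 11): e=[0,0,38] → X  [on edge]
    (3,5)@(7, 11): e=[2,18,18] → X
    (4,5)@(9, 11): e=[4,36,-2] → .
    (2,6)@(5, 13): e=[-6,22,22] → .
    (5,6)@(11, 13): e=[0,76,-38] → .  [on edge]
    (8,7)@(17, 15): e=[0,152,-114] → .  [on edge]
  covered (6 px):
    . . . . . . . . . .
    . . . . . . . X . .
    . . . . . . X . . .
    . . . . . X . . . .
    . . . . X . . . . .
    . . X X . . . . . .
    . . . . . . . . . .
    . . . . . . . . . .
    . . . . . . . . . .
T3:
  2·area = 50  (B↔C swapped to make it positive)
  edge (18, 4)→(11, 8): d=(-7,4) right/bottom  bias=-1
  edge (11, 8)→(9, 2): d=(-2,-6) top-left  bias=+0
  edge (9, 2)→(18, 4): d=(9,2) right/bottom  bias=-1
    (5,1)@(11, 3): e=[35,10,5] → X
    (6,1)@(13, 3): e=[27,22,1] → X
    (7,1)@(15, 3): e=[19,34,-3] → .
    (5,2)@(11, 5): e=[21,6,23] → X
    (7,2)@(15, 5): e=[5,30,15] → X
    (8,2)@(17, 5): e=[-3,42,11] → .
    (5,3)@(11, 7): e=[7,2,41] → X
    (6,3)@(13, 7): e=[-1,14,37] → .
    (7,3)@(15, 7): e=[-9,26,33] → .
    (5,4)@(11, 9): e=[-7,-2,59] → .
  covered (6 px):
    . . . . . . . . . .
    . . . . . X X . . .
    . . . . . X X X . .
    . . . . . X . . . .
    . . . . . . . . . .
    . . . . . . . . . .
    . . . . . . . . . .
    . . . . . . . . . .
    . . . . . . . . . .

Final: [[7,1],[6,2],[5,3],[4,4],[2,5],[3,5]]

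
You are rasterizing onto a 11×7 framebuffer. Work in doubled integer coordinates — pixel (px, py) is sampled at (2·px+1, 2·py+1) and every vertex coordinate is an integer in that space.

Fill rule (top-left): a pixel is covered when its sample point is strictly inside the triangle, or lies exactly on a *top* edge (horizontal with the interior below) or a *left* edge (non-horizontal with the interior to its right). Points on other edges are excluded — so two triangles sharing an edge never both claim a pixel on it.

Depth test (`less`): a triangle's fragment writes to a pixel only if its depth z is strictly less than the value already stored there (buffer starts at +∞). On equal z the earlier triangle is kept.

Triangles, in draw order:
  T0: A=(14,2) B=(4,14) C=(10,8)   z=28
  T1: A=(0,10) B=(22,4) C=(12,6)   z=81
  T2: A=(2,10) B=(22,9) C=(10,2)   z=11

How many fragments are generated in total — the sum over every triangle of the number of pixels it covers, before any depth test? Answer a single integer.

T0:
  2·area = 12  (B↔C swapped to make it positive)
  edge (14, 2)→(10, 8): d=(-4,6) right/bottom  bias=-1
  edge (10, 8)→(4, 14): d=(-6,6) right/bottom  bias=-1
  edge (4, 14)→(14, 2): d=(10,-12) top-left  bias=+0
    (8,0)@(17, 1): e=[-14,0,26] → ·  [on edge]
    (7,1)@(15, 3): e=[-10,0,22] → ·  [on edge]
    (6,2)@(13, 5): e=[-6,0,18] → ·  [on edge]
    (5,3)@(11, 7): e=[-2,0,14] → ·  [on edge]
    (4,4)@(9, 9): e=[2,0,10] → ·  [on edge]
    (3,5)@(7, 11): e=[6,0,6] → ·  [on edge]
    (2,6)@(5, 13): e=[10,0,2] → ·  [on edge]
  covered (0 px):
    · · · · · · · · · · ·
    · · · · · · · · · · ·
    · · · · · · · · · · ·
    · · · · · · · · · · ·
    · · · · · · · · · · ·
    · · · · · · · · · · ·
    · · · · · · · · · · ·
T1:
  2·area = 16  (B↔C swapped to make it positive)
  edge (0, 10)→(12, 6): d=(12,-4) top-left  bias=+0
  edge (12, 6)→(22, 4): d=(10,-2) top-left  bias=+0
  edge (22, 4)→(0, 10): d=(-22,6) right/bottom  bias=-1
    (10,1)@(21, 3): e=[0,-12,28] → ·  [on edge]
    (7,2)@(15, 5): e=[0,-4,20] → ·  [on edge]
    (8,2)@(17, 5): e=[8,0,8] → #  [on edge]
    (9,2)@(19, 5): e=[16,4,-4] → ·
    (3,3)@(7, 7): e=[-8,0,24] → ·  [on edge]
    (4,3)@(9, 7): e=[0,4,12] → #  [on edge]
    (5,3)@(11, 7): e=[8,8,0] → ·  [on edge]
    (8,3)@(17, 7): e=[32,20,-36] → ·
    (1,4)@(3, 9): e=[0,12,4] → #  [on edge]
    (2,4)@(5, 9): e=[8,16,-8] → ·
    (4,4)@(9, 9): e=[24,24,-32] → ·
    (1,5)@(3, 11): e=[24,32,-40] → ·
  covered (3 px):
    · · · · · · · · · · ·
    · · · · · · · · · · ·
    · · · · · · · · # · ·
    · · · · # · · · · · ·
    · # · · · · · · · · ·
    · · · · · · · · · · ·
    · · · · · · · · · · ·
T2:
  2·area = 152  (B↔C swapped to make it positive)
  edge (2, 10)→(10, 2): d=(8,-8) top-left  bias=+0
  edge (10, 2)→(22, 9): d=(12,7) right/bottom  bias=-1
  edge (22, 9)→(2, 10): d=(-20,1) right/bottom  bias=-1
    (5,0)@(11, 1): e=[0,-19,171] → ·  [on edge]
    (4,1)@(9, 3): e=[0,19,133] → #  [on edge]
    (5,1)@(11, 3): e=[16,5,131] → #
    (6,1)@(13, 3): e=[32,-9,129] → ·
    (3,2)@(7, 5): e=[0,57,95] → #  [on edge]
    (6,2)@(13, 5): e=[48,15,89] → #
    (7,2)@(15, 5): e=[64,1,87] → #
    (8,2)@(17, 5): e=[80,-13,85] → ·
    (2,3)@(5, 7): e=[0,95,57] → #  [on edge]
    (8,3)@(17, 7): e=[96,11,45] → #
    (9,3)@(19, 7): e=[112,-3,43] → ·
    (1,4)@(3, 9): e=[0,133,19] → #  [on edge]
    (0,5)@(1, 11): e=[0,171,-19] → ·  [on edge]
  covered (24 px):
    · · · · · · · · · · ·
    · · · · # # · · · · ·
    · · · # # # # # · · ·
    · · # # # # # # # · ·
    · # # # # # # # # # #
    · · · · · · · · · · ·
    · · · · · · · · · · ·

Final: 27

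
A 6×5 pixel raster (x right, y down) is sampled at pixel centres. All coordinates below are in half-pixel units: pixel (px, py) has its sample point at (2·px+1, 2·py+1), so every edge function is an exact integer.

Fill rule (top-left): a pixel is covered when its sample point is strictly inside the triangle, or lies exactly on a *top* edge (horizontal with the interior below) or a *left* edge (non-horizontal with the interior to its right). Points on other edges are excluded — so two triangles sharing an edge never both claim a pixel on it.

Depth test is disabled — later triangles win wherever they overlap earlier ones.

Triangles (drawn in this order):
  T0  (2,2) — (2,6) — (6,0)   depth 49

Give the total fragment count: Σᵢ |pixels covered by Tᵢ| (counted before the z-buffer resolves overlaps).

T0:
  2·area = 16  (B↔C swapped to make it positive)
  edge (2, 2)→(6, 0): d=(4,-2) top-left  bias=+0
  edge (6, 0)→(2, 6): d=(-4,6) right/bottom  bias=-1
  edge (2, 6)→(2, 2): d=(0,-4) top-left  bias=+0
    (2,0)@(5, 1): e=[2,2,12] → #
    (3,0)@(7, 1): e=[6,-10,20] → ·
    (1,1)@(3, 3): e=[6,6,4] → #
    (2,1)@(5, 3): e=[10,-6,12] → ·
    (1,2)@(3, 5): e=[14,-2,4] → ·
  covered (2 px):
    · · # · · ·
    · # · · · ·
    · · · · · ·
    · · · · · ·
    · · · · · ·

Final: 2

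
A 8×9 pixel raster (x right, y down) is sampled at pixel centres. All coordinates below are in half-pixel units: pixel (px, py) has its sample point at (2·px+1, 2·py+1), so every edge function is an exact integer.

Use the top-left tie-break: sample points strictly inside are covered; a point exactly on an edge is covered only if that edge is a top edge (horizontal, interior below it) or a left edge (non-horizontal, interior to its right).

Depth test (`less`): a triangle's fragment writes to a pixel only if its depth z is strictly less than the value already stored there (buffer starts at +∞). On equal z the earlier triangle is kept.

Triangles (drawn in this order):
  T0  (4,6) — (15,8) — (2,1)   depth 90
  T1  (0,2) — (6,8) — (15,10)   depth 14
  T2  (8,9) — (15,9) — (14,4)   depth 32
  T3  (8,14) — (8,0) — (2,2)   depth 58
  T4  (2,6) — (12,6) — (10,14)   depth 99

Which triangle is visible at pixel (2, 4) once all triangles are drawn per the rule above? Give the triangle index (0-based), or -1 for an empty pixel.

T0:
  2·area = 51  (B↔C swapped to make it positive)
  edge (4, 6)→(2, 1): d=(-2,-5) top-left  bias=+0
  edge (2, 1)→(15, 8): d=(13,7) right/bottom  bias=-1
  edge (15, 8)→(4, 6): d=(-11,-2) top-left  bias=+0
    (1,1)@(3, 3): e=[1,19,31] → #
    (2,1)@(5, 3): e=[11,5,35] → #
    (3,1)@(7, 3): e=[21,-9,39] → ·
    (1,2)@(3, 5): e=[-3,45,9] → ·
    (2,2)@(5, 5): e=[7,31,13] → #
    (3,2)@(7, 5): e=[17,17,17] → #
    (4,2)@(9, 5): e=[27,3,21] → #
    (5,2)@(11, 5): e=[37,-11,25] → ·
    (2,3)@(5, 7): e=[3,57,-9] → ·
    (3,3)@(7, 7): e=[13,43,-5] → ·
    (4,3)@(9, 7): e=[23,29,-1] → ·
    (5,3)@(11, 7): e=[33,15,3] → #
  covered (7 px):
    · · · · · · · ·
    · # # · · · · ·
    · · # # # · · ·
    · · · · · # # ·
    · · · · · · · ·
    · · · · · · · ·
    · · · · · · · ·
    · · · · · · · ·
    · · · · · · · ·
T1:
  2·area = 42  (B↔C swapped to make it positive)
  edge (0, 2)→(15, 10): d=(15,8) right/bottom  bias=-1
  edge (15, 10)→(6, 8): d=(-9,-2) top-left  bias=+0
  edge (6, 8)→(0, 2): d=(-6,-6) top-left  bias=+0
    (0,1)@(1, 3): e=[7,35,0] → #  [on edge]
    (1,1)@(3, 3): e=[-9,39,12] → ·
    (0,2)@(1, 5): e=[37,17,-12] → ·
    (1,2)@(3, 5): e=[21,21,0] → #  [on edge]
    (2,2)@(5, 5): e=[5,25,12] → #
    (3,2)@(7, 5): e=[-11,29,24] → ·
    (1,3)@(3, 7): e=[51,3,-12] → ·
    (2,3)@(5, 7): e=[35,7,0] → #  [on edge]
    (3,3)@(7, 7): e=[19,11,12] → #
    (4,3)@(9, 7): e=[3,15,24] → #
    (5,3)@(11, 7): e=[-13,19,36] → ·
    (2,4)@(5, 9): e=[65,-11,-12] → ·
    (3,4)@(7, 9): e=[49,-7,0] → ·  [on edge]
    (4,5)@(9, 11): e=[63,-21,0] → ·  [on edge]
    (5,6)@(11, 13): e=[77,-35,0] → ·  [on edge]
    (6,7)@(13, 15): e=[91,-49,0] → ·  [on edge]
    (7,8)@(15, 17): e=[105,-63,0] → ·  [on edge]
  covered (8 px):
    · · · · · · · ·
    # · · · · · · ·
    · # # · · · · ·
    · · # # # · · ·
    · · · · · # # ·
    · · · · · · · ·
    · · · · · · · ·
    · · · · · · · ·
    · · · · · · · ·
T2:
  2·area = 35  (B↔C swapped to make it positive)
  edge (8, 9)→(14, 4): d=(6,-5) top-left  bias=+0
  edge (14, 4)→(15, 9): d=(1,5) right/bottom  bias=-1
  edge (15, 9)→(8, 9): d=(-7,0) right/bottom  bias=-1
    (6,2)@(13, 5): e=[1,6,28] → #
    (7,2)@(15, 5): e=[11,-4,28] → ·
    (5,3)@(11, 7): e=[3,18,14] → #
    (7,3)@(15, 7): e=[23,-2,14] → ·
    (0,4)@(1, 9): e=[-35,70,0] → ·  [on edge]
    (1,4)@(3, 9): e=[-25,60,0] → ·  [on edge]
    (2,4)@(5, 9): e=[-15,50,0] → ·  [on edge]
    (3,4)@(7, 9): e=[-5,40,0] → ·  [on edge]
    (4,4)@(9, 9): e=[5,30,0] → ·  [on edge]
    (5,4)@(11, 9): e=[15,20,0] → ·  [on edge]
    (6,4)@(13, 9): e=[25,10,0] → ·  [on edge]
    (7,4)@(15, 9): e=[35,0,0] → ·  [on edge]
  covered (3 px):
    · · · · · · · ·
    · · · · · · · ·
    · · · · · · # ·
    · · · · · # # ·
    · · · · · · · ·
    · · · · · · · ·
    · · · · · · · ·
    · · · · · · · ·
    · · · · · · · ·
T3:
  2·area = 84  (B↔C swapped to make it positive)
  edge (8, 14)→(2, 2): d=(-6,-12) top-left  bias=+0
  edge (2, 2)→(8, 0): d=(6,-2) top-left  bias=+0
  edge (8, 0)→(8, 14): d=(0,14) right/bottom  bias=-1
    (2,0)@(5, 1): e=[42,0,42] → #  [on edge]
    (3,0)@(7, 1): e=[66,4,14] → #
    (4,0)@(9, 1): e=[90,8,-14] → ·
    (1,1)@(3, 3): e=[6,8,70] → #
    (4,1)@(9, 3): e=[78,20,-14] → ·
    (1,2)@(3, 5): e=[-6,20,70] → ·
    (2,2)@(5, 5): e=[18,24,42] → #
    (4,2)@(9, 5): e=[66,32,-14] → ·
    (2,3)@(5, 7): e=[6,36,42] → #
    (4,3)@(9, 7): e=[54,44,-14] → ·
    (2,4)@(5, 9): e=[-6,48,42] → ·
    (3,4)@(7, 9): e=[18,52,14] → #
  covered (11 px):
    · · # # · · · ·
    · # # # · · · ·
    · · # # · · · ·
    · · # # · · · ·
    · · · # · · · ·
    · · · # · · · ·
    · · · · · · · ·
    · · · · · · · ·
    · · · · · · · ·
T4:
  2·area = 80
  edge (2, 6)→(12, 6): d=(10,0) top-left  bias=+0
  edge (12, 6)→(10, 14): d=(-2,8) right/bottom  bias=-1
  edge (10, 14)→(2, 6): d=(-8,-8) top-left  bias=+0
    (0,2)@(1, 5): e=[-10,90,0] → ·  [on edge]
    (1,3)@(3, 7): e=[10,70,0] → #  [on edge]
    (2,3)@(5, 7): e=[10,54,16] → #
    (3,3)@(7, 7): e=[10,38,32] → #
    (4,3)@(9, 7): e=[10,22,48] → #
    (5,3)@(11, 7): e=[10,6,64] → #
    (6,3)@(13, 7): e=[10,-10,80] → ·
    (1,4)@(3, 9): e=[30,66,-16] → ·
    (2,4)@(5, 9): e=[30,50,0] → #  [on edge]
    (6,4)@(13, 9): e=[30,-14,64] → ·
    (2,5)@(5, 11): e=[50,46,-16] → ·
    (3,5)@(7, 11): e=[50,30,0] → #  [on edge]
    (4,6)@(9, 13): e=[70,10,0] → #  [on edge]
    (5,7)@(11, 15): e=[90,-10,0] → ·  [on edge]
    (6,8)@(13, 17): e=[110,-30,0] → ·  [on edge]
  covered (12 px):
    · · · · · · · ·
    · · · · · · · ·
    · · · · · · · ·
    · # # # # # · ·
    · · # # # # · ·
    · · · # # · · ·
    · · · · # · · ·
    · · · · · · · ·
    · · · · · · · ·

Z-buffer (winner per pixel, '.' = empty):
  . . 3 3 . . . .
  1 3 3 3 . . . .
  . 1 1 3 0 . 2 .
  . 4 1 1 1 2 2 .
  . . 4 3 4 1 1 .
  . . . 3 4 . . .
  . . . . 4 . . .
  . . . . . . . .
  . . . . . . . .

Answer: 4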